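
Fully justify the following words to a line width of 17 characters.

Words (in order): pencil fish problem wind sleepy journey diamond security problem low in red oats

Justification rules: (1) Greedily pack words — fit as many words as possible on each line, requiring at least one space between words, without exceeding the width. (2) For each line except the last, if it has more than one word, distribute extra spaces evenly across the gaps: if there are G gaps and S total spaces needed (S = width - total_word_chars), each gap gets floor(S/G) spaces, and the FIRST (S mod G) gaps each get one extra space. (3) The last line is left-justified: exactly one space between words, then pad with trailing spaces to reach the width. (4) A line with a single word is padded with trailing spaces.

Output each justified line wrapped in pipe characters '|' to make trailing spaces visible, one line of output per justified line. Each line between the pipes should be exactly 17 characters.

Line 1: ['pencil', 'fish'] (min_width=11, slack=6)
Line 2: ['problem', 'wind'] (min_width=12, slack=5)
Line 3: ['sleepy', 'journey'] (min_width=14, slack=3)
Line 4: ['diamond', 'security'] (min_width=16, slack=1)
Line 5: ['problem', 'low', 'in'] (min_width=14, slack=3)
Line 6: ['red', 'oats'] (min_width=8, slack=9)

Answer: |pencil       fish|
|problem      wind|
|sleepy    journey|
|diamond  security|
|problem   low  in|
|red oats         |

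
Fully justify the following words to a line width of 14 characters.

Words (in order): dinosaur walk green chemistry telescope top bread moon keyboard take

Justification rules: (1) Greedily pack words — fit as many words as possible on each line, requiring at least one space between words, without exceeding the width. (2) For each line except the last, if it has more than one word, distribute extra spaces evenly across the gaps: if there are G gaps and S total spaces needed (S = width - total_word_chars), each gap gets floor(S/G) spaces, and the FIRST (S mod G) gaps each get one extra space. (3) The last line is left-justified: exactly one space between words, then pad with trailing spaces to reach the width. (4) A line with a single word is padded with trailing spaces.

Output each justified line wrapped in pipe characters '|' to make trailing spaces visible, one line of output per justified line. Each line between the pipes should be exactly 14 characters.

Answer: |dinosaur  walk|
|green         |
|chemistry     |
|telescope  top|
|bread     moon|
|keyboard take |

Derivation:
Line 1: ['dinosaur', 'walk'] (min_width=13, slack=1)
Line 2: ['green'] (min_width=5, slack=9)
Line 3: ['chemistry'] (min_width=9, slack=5)
Line 4: ['telescope', 'top'] (min_width=13, slack=1)
Line 5: ['bread', 'moon'] (min_width=10, slack=4)
Line 6: ['keyboard', 'take'] (min_width=13, slack=1)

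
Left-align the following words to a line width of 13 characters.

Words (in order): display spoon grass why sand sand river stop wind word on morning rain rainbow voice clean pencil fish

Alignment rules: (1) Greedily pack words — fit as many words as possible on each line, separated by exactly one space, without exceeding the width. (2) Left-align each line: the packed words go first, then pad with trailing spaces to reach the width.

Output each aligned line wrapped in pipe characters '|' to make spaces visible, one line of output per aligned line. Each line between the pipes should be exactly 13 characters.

Answer: |display spoon|
|grass why    |
|sand sand    |
|river stop   |
|wind word on |
|morning rain |
|rainbow voice|
|clean pencil |
|fish         |

Derivation:
Line 1: ['display', 'spoon'] (min_width=13, slack=0)
Line 2: ['grass', 'why'] (min_width=9, slack=4)
Line 3: ['sand', 'sand'] (min_width=9, slack=4)
Line 4: ['river', 'stop'] (min_width=10, slack=3)
Line 5: ['wind', 'word', 'on'] (min_width=12, slack=1)
Line 6: ['morning', 'rain'] (min_width=12, slack=1)
Line 7: ['rainbow', 'voice'] (min_width=13, slack=0)
Line 8: ['clean', 'pencil'] (min_width=12, slack=1)
Line 9: ['fish'] (min_width=4, slack=9)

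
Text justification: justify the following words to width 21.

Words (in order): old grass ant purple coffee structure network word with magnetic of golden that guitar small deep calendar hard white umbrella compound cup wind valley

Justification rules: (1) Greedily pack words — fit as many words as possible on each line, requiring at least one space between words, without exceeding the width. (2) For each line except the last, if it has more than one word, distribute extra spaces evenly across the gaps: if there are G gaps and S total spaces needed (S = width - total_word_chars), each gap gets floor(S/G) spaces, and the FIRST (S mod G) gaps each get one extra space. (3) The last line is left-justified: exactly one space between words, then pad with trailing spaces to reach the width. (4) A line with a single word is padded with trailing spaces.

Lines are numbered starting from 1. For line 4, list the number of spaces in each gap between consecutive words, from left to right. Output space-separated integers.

Line 1: ['old', 'grass', 'ant', 'purple'] (min_width=20, slack=1)
Line 2: ['coffee', 'structure'] (min_width=16, slack=5)
Line 3: ['network', 'word', 'with'] (min_width=17, slack=4)
Line 4: ['magnetic', 'of', 'golden'] (min_width=18, slack=3)
Line 5: ['that', 'guitar', 'small'] (min_width=17, slack=4)
Line 6: ['deep', 'calendar', 'hard'] (min_width=18, slack=3)
Line 7: ['white', 'umbrella'] (min_width=14, slack=7)
Line 8: ['compound', 'cup', 'wind'] (min_width=17, slack=4)
Line 9: ['valley'] (min_width=6, slack=15)

Answer: 3 2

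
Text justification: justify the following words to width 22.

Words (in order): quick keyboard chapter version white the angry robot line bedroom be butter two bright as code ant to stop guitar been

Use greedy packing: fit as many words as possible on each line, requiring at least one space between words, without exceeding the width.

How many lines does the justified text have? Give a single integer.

Answer: 6

Derivation:
Line 1: ['quick', 'keyboard', 'chapter'] (min_width=22, slack=0)
Line 2: ['version', 'white', 'the'] (min_width=17, slack=5)
Line 3: ['angry', 'robot', 'line'] (min_width=16, slack=6)
Line 4: ['bedroom', 'be', 'butter', 'two'] (min_width=21, slack=1)
Line 5: ['bright', 'as', 'code', 'ant', 'to'] (min_width=21, slack=1)
Line 6: ['stop', 'guitar', 'been'] (min_width=16, slack=6)
Total lines: 6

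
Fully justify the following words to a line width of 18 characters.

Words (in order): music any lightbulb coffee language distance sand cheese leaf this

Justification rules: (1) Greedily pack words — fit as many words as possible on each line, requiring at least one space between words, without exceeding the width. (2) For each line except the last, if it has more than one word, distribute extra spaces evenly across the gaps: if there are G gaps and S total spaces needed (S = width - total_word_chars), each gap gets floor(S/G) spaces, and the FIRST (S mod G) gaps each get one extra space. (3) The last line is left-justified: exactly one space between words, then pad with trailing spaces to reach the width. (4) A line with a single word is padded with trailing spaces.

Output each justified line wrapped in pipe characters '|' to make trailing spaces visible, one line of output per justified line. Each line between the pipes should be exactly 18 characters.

Line 1: ['music', 'any'] (min_width=9, slack=9)
Line 2: ['lightbulb', 'coffee'] (min_width=16, slack=2)
Line 3: ['language', 'distance'] (min_width=17, slack=1)
Line 4: ['sand', 'cheese', 'leaf'] (min_width=16, slack=2)
Line 5: ['this'] (min_width=4, slack=14)

Answer: |music          any|
|lightbulb   coffee|
|language  distance|
|sand  cheese  leaf|
|this              |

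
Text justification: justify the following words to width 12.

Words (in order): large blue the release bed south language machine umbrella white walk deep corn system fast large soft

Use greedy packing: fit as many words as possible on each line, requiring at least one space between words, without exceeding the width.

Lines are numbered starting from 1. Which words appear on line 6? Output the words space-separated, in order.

Answer: umbrella

Derivation:
Line 1: ['large', 'blue'] (min_width=10, slack=2)
Line 2: ['the', 'release'] (min_width=11, slack=1)
Line 3: ['bed', 'south'] (min_width=9, slack=3)
Line 4: ['language'] (min_width=8, slack=4)
Line 5: ['machine'] (min_width=7, slack=5)
Line 6: ['umbrella'] (min_width=8, slack=4)
Line 7: ['white', 'walk'] (min_width=10, slack=2)
Line 8: ['deep', 'corn'] (min_width=9, slack=3)
Line 9: ['system', 'fast'] (min_width=11, slack=1)
Line 10: ['large', 'soft'] (min_width=10, slack=2)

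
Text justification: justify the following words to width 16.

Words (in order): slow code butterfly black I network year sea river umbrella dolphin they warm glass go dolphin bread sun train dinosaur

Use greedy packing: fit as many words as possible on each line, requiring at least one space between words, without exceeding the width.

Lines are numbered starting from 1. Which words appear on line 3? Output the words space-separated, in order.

Line 1: ['slow', 'code'] (min_width=9, slack=7)
Line 2: ['butterfly', 'black'] (min_width=15, slack=1)
Line 3: ['I', 'network', 'year'] (min_width=14, slack=2)
Line 4: ['sea', 'river'] (min_width=9, slack=7)
Line 5: ['umbrella', 'dolphin'] (min_width=16, slack=0)
Line 6: ['they', 'warm', 'glass'] (min_width=15, slack=1)
Line 7: ['go', 'dolphin', 'bread'] (min_width=16, slack=0)
Line 8: ['sun', 'train'] (min_width=9, slack=7)
Line 9: ['dinosaur'] (min_width=8, slack=8)

Answer: I network year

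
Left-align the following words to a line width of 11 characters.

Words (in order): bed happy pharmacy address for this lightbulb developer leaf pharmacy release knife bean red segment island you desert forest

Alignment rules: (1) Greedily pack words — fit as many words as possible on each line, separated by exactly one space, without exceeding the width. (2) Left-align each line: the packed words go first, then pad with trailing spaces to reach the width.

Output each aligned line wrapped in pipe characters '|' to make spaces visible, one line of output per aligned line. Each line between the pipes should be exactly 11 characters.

Answer: |bed happy  |
|pharmacy   |
|address for|
|this       |
|lightbulb  |
|developer  |
|leaf       |
|pharmacy   |
|release    |
|knife bean |
|red segment|
|island you |
|desert     |
|forest     |

Derivation:
Line 1: ['bed', 'happy'] (min_width=9, slack=2)
Line 2: ['pharmacy'] (min_width=8, slack=3)
Line 3: ['address', 'for'] (min_width=11, slack=0)
Line 4: ['this'] (min_width=4, slack=7)
Line 5: ['lightbulb'] (min_width=9, slack=2)
Line 6: ['developer'] (min_width=9, slack=2)
Line 7: ['leaf'] (min_width=4, slack=7)
Line 8: ['pharmacy'] (min_width=8, slack=3)
Line 9: ['release'] (min_width=7, slack=4)
Line 10: ['knife', 'bean'] (min_width=10, slack=1)
Line 11: ['red', 'segment'] (min_width=11, slack=0)
Line 12: ['island', 'you'] (min_width=10, slack=1)
Line 13: ['desert'] (min_width=6, slack=5)
Line 14: ['forest'] (min_width=6, slack=5)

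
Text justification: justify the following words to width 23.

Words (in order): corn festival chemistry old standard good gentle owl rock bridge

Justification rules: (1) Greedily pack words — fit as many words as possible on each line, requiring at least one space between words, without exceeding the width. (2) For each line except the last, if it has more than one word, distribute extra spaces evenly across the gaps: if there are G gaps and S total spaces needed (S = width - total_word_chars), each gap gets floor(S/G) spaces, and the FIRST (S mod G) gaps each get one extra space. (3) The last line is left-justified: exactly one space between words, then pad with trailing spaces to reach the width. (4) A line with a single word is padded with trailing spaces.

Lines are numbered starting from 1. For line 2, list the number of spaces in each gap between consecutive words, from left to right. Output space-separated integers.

Answer: 4 4

Derivation:
Line 1: ['corn', 'festival', 'chemistry'] (min_width=23, slack=0)
Line 2: ['old', 'standard', 'good'] (min_width=17, slack=6)
Line 3: ['gentle', 'owl', 'rock', 'bridge'] (min_width=22, slack=1)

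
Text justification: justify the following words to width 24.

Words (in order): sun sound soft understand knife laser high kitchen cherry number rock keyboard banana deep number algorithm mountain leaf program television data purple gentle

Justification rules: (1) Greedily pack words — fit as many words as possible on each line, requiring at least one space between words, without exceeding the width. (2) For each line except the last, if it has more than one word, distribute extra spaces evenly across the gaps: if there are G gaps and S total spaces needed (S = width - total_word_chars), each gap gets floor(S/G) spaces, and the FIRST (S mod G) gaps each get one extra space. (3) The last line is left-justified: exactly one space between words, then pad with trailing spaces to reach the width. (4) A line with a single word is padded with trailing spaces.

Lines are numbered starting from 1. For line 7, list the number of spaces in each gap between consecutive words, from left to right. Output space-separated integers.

Answer: 2 1

Derivation:
Line 1: ['sun', 'sound', 'soft'] (min_width=14, slack=10)
Line 2: ['understand', 'knife', 'laser'] (min_width=22, slack=2)
Line 3: ['high', 'kitchen', 'cherry'] (min_width=19, slack=5)
Line 4: ['number', 'rock', 'keyboard'] (min_width=20, slack=4)
Line 5: ['banana', 'deep', 'number'] (min_width=18, slack=6)
Line 6: ['algorithm', 'mountain', 'leaf'] (min_width=23, slack=1)
Line 7: ['program', 'television', 'data'] (min_width=23, slack=1)
Line 8: ['purple', 'gentle'] (min_width=13, slack=11)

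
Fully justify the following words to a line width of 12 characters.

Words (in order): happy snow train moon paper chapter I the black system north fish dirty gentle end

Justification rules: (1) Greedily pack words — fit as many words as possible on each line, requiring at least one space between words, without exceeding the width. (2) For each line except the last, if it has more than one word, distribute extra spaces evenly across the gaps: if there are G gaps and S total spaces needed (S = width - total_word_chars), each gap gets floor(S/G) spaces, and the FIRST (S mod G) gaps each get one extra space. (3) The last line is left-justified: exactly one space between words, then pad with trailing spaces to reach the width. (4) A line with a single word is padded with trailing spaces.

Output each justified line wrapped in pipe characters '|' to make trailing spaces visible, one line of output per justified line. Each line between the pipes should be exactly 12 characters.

Line 1: ['happy', 'snow'] (min_width=10, slack=2)
Line 2: ['train', 'moon'] (min_width=10, slack=2)
Line 3: ['paper'] (min_width=5, slack=7)
Line 4: ['chapter', 'I'] (min_width=9, slack=3)
Line 5: ['the', 'black'] (min_width=9, slack=3)
Line 6: ['system', 'north'] (min_width=12, slack=0)
Line 7: ['fish', 'dirty'] (min_width=10, slack=2)
Line 8: ['gentle', 'end'] (min_width=10, slack=2)

Answer: |happy   snow|
|train   moon|
|paper       |
|chapter    I|
|the    black|
|system north|
|fish   dirty|
|gentle end  |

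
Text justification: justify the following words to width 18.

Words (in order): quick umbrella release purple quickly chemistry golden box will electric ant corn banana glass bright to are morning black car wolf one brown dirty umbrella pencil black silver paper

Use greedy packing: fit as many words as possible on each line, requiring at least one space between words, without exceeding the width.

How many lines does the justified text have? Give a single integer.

Answer: 12

Derivation:
Line 1: ['quick', 'umbrella'] (min_width=14, slack=4)
Line 2: ['release', 'purple'] (min_width=14, slack=4)
Line 3: ['quickly', 'chemistry'] (min_width=17, slack=1)
Line 4: ['golden', 'box', 'will'] (min_width=15, slack=3)
Line 5: ['electric', 'ant', 'corn'] (min_width=17, slack=1)
Line 6: ['banana', 'glass'] (min_width=12, slack=6)
Line 7: ['bright', 'to', 'are'] (min_width=13, slack=5)
Line 8: ['morning', 'black', 'car'] (min_width=17, slack=1)
Line 9: ['wolf', 'one', 'brown'] (min_width=14, slack=4)
Line 10: ['dirty', 'umbrella'] (min_width=14, slack=4)
Line 11: ['pencil', 'black'] (min_width=12, slack=6)
Line 12: ['silver', 'paper'] (min_width=12, slack=6)
Total lines: 12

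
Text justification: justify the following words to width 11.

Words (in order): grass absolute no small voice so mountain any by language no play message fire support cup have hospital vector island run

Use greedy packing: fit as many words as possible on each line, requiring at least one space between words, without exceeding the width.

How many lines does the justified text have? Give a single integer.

Line 1: ['grass'] (min_width=5, slack=6)
Line 2: ['absolute', 'no'] (min_width=11, slack=0)
Line 3: ['small', 'voice'] (min_width=11, slack=0)
Line 4: ['so', 'mountain'] (min_width=11, slack=0)
Line 5: ['any', 'by'] (min_width=6, slack=5)
Line 6: ['language', 'no'] (min_width=11, slack=0)
Line 7: ['play'] (min_width=4, slack=7)
Line 8: ['message'] (min_width=7, slack=4)
Line 9: ['fire'] (min_width=4, slack=7)
Line 10: ['support', 'cup'] (min_width=11, slack=0)
Line 11: ['have'] (min_width=4, slack=7)
Line 12: ['hospital'] (min_width=8, slack=3)
Line 13: ['vector'] (min_width=6, slack=5)
Line 14: ['island', 'run'] (min_width=10, slack=1)
Total lines: 14

Answer: 14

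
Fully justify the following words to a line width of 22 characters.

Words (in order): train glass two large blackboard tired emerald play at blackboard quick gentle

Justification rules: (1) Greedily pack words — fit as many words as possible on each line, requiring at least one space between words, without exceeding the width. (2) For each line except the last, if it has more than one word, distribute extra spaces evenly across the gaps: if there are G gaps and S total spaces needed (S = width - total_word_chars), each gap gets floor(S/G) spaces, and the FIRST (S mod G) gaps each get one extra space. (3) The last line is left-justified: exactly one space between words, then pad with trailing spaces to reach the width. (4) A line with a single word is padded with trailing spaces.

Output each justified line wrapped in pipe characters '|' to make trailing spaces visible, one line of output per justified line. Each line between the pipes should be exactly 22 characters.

Answer: |train  glass two large|
|blackboard       tired|
|emerald     play    at|
|blackboard       quick|
|gentle                |

Derivation:
Line 1: ['train', 'glass', 'two', 'large'] (min_width=21, slack=1)
Line 2: ['blackboard', 'tired'] (min_width=16, slack=6)
Line 3: ['emerald', 'play', 'at'] (min_width=15, slack=7)
Line 4: ['blackboard', 'quick'] (min_width=16, slack=6)
Line 5: ['gentle'] (min_width=6, slack=16)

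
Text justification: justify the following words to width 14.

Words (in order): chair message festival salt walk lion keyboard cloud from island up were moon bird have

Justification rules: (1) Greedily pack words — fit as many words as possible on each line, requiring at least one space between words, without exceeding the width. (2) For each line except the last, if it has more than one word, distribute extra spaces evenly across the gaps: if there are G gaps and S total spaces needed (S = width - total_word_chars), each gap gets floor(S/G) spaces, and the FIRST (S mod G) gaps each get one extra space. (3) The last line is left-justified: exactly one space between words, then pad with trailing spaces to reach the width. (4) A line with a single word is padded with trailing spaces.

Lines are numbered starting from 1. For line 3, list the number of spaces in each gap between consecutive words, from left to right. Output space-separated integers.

Line 1: ['chair', 'message'] (min_width=13, slack=1)
Line 2: ['festival', 'salt'] (min_width=13, slack=1)
Line 3: ['walk', 'lion'] (min_width=9, slack=5)
Line 4: ['keyboard', 'cloud'] (min_width=14, slack=0)
Line 5: ['from', 'island', 'up'] (min_width=14, slack=0)
Line 6: ['were', 'moon', 'bird'] (min_width=14, slack=0)
Line 7: ['have'] (min_width=4, slack=10)

Answer: 6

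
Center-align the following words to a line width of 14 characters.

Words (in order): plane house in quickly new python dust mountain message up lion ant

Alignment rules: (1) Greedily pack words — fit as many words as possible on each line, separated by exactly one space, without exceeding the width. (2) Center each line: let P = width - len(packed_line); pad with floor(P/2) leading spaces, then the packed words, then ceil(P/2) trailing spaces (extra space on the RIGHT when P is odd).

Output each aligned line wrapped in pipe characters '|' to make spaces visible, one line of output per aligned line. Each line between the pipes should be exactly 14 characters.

Answer: |plane house in|
| quickly new  |
| python dust  |
|   mountain   |
|  message up  |
|   lion ant   |

Derivation:
Line 1: ['plane', 'house', 'in'] (min_width=14, slack=0)
Line 2: ['quickly', 'new'] (min_width=11, slack=3)
Line 3: ['python', 'dust'] (min_width=11, slack=3)
Line 4: ['mountain'] (min_width=8, slack=6)
Line 5: ['message', 'up'] (min_width=10, slack=4)
Line 6: ['lion', 'ant'] (min_width=8, slack=6)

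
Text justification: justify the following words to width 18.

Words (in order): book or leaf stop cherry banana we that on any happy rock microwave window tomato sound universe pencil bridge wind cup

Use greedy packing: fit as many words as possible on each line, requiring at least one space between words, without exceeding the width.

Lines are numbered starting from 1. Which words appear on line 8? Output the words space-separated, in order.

Line 1: ['book', 'or', 'leaf', 'stop'] (min_width=17, slack=1)
Line 2: ['cherry', 'banana', 'we'] (min_width=16, slack=2)
Line 3: ['that', 'on', 'any', 'happy'] (min_width=17, slack=1)
Line 4: ['rock', 'microwave'] (min_width=14, slack=4)
Line 5: ['window', 'tomato'] (min_width=13, slack=5)
Line 6: ['sound', 'universe'] (min_width=14, slack=4)
Line 7: ['pencil', 'bridge', 'wind'] (min_width=18, slack=0)
Line 8: ['cup'] (min_width=3, slack=15)

Answer: cup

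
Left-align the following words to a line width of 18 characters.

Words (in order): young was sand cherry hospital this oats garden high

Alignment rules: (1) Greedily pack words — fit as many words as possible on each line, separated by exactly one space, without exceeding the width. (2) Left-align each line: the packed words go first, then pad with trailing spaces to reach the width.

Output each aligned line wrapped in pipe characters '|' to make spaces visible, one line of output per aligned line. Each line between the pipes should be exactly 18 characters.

Answer: |young was sand    |
|cherry hospital   |
|this oats garden  |
|high              |

Derivation:
Line 1: ['young', 'was', 'sand'] (min_width=14, slack=4)
Line 2: ['cherry', 'hospital'] (min_width=15, slack=3)
Line 3: ['this', 'oats', 'garden'] (min_width=16, slack=2)
Line 4: ['high'] (min_width=4, slack=14)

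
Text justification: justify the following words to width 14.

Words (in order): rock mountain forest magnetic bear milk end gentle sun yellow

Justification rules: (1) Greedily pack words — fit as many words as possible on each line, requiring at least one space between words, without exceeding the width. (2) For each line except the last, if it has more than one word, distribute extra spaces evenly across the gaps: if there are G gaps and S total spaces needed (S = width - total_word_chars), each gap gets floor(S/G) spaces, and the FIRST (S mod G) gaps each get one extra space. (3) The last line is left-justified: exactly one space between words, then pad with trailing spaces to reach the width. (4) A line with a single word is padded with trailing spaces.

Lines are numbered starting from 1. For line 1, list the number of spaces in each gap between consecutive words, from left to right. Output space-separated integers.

Answer: 2

Derivation:
Line 1: ['rock', 'mountain'] (min_width=13, slack=1)
Line 2: ['forest'] (min_width=6, slack=8)
Line 3: ['magnetic', 'bear'] (min_width=13, slack=1)
Line 4: ['milk', 'end'] (min_width=8, slack=6)
Line 5: ['gentle', 'sun'] (min_width=10, slack=4)
Line 6: ['yellow'] (min_width=6, slack=8)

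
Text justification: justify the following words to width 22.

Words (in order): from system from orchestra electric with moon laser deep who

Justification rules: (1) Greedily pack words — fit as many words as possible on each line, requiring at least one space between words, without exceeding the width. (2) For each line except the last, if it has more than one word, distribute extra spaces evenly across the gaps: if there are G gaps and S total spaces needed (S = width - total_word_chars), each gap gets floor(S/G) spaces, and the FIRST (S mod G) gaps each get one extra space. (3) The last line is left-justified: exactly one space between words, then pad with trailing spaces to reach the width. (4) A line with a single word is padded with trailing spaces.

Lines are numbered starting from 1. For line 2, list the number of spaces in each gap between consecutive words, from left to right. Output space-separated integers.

Answer: 5

Derivation:
Line 1: ['from', 'system', 'from'] (min_width=16, slack=6)
Line 2: ['orchestra', 'electric'] (min_width=18, slack=4)
Line 3: ['with', 'moon', 'laser', 'deep'] (min_width=20, slack=2)
Line 4: ['who'] (min_width=3, slack=19)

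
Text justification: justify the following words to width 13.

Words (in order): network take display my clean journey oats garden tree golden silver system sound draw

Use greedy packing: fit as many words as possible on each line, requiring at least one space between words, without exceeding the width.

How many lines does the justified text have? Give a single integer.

Line 1: ['network', 'take'] (min_width=12, slack=1)
Line 2: ['display', 'my'] (min_width=10, slack=3)
Line 3: ['clean', 'journey'] (min_width=13, slack=0)
Line 4: ['oats', 'garden'] (min_width=11, slack=2)
Line 5: ['tree', 'golden'] (min_width=11, slack=2)
Line 6: ['silver', 'system'] (min_width=13, slack=0)
Line 7: ['sound', 'draw'] (min_width=10, slack=3)
Total lines: 7

Answer: 7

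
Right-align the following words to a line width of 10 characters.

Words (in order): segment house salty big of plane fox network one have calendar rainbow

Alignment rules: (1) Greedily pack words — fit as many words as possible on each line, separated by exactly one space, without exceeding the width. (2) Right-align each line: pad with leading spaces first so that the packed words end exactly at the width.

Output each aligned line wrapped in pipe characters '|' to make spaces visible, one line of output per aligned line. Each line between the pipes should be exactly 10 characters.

Line 1: ['segment'] (min_width=7, slack=3)
Line 2: ['house'] (min_width=5, slack=5)
Line 3: ['salty', 'big'] (min_width=9, slack=1)
Line 4: ['of', 'plane'] (min_width=8, slack=2)
Line 5: ['fox'] (min_width=3, slack=7)
Line 6: ['network'] (min_width=7, slack=3)
Line 7: ['one', 'have'] (min_width=8, slack=2)
Line 8: ['calendar'] (min_width=8, slack=2)
Line 9: ['rainbow'] (min_width=7, slack=3)

Answer: |   segment|
|     house|
| salty big|
|  of plane|
|       fox|
|   network|
|  one have|
|  calendar|
|   rainbow|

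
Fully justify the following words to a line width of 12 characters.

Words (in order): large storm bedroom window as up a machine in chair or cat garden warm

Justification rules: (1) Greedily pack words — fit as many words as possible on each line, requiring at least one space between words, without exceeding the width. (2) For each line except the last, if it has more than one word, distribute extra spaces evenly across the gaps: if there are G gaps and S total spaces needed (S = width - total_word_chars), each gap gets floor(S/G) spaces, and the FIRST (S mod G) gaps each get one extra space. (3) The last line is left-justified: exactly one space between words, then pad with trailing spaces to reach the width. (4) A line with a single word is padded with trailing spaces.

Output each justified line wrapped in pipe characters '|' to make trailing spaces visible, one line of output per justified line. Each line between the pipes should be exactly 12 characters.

Answer: |large  storm|
|bedroom     |
|window as up|
|a machine in|
|chair or cat|
|garden warm |

Derivation:
Line 1: ['large', 'storm'] (min_width=11, slack=1)
Line 2: ['bedroom'] (min_width=7, slack=5)
Line 3: ['window', 'as', 'up'] (min_width=12, slack=0)
Line 4: ['a', 'machine', 'in'] (min_width=12, slack=0)
Line 5: ['chair', 'or', 'cat'] (min_width=12, slack=0)
Line 6: ['garden', 'warm'] (min_width=11, slack=1)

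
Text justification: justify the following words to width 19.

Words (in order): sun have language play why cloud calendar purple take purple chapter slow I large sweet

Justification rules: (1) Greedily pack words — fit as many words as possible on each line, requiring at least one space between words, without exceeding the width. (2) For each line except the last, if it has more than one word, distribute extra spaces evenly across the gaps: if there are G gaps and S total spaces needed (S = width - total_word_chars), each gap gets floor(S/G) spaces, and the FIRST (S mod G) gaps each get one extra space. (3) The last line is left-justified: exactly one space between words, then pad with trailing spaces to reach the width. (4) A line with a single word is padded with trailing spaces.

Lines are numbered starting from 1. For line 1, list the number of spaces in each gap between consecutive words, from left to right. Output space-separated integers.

Answer: 2 2

Derivation:
Line 1: ['sun', 'have', 'language'] (min_width=17, slack=2)
Line 2: ['play', 'why', 'cloud'] (min_width=14, slack=5)
Line 3: ['calendar', 'purple'] (min_width=15, slack=4)
Line 4: ['take', 'purple', 'chapter'] (min_width=19, slack=0)
Line 5: ['slow', 'I', 'large', 'sweet'] (min_width=18, slack=1)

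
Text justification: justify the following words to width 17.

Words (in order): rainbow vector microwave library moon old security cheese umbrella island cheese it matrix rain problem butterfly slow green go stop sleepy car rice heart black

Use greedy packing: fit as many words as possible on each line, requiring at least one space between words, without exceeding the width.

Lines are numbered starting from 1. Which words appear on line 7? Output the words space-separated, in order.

Answer: problem butterfly

Derivation:
Line 1: ['rainbow', 'vector'] (min_width=14, slack=3)
Line 2: ['microwave', 'library'] (min_width=17, slack=0)
Line 3: ['moon', 'old', 'security'] (min_width=17, slack=0)
Line 4: ['cheese', 'umbrella'] (min_width=15, slack=2)
Line 5: ['island', 'cheese', 'it'] (min_width=16, slack=1)
Line 6: ['matrix', 'rain'] (min_width=11, slack=6)
Line 7: ['problem', 'butterfly'] (min_width=17, slack=0)
Line 8: ['slow', 'green', 'go'] (min_width=13, slack=4)
Line 9: ['stop', 'sleepy', 'car'] (min_width=15, slack=2)
Line 10: ['rice', 'heart', 'black'] (min_width=16, slack=1)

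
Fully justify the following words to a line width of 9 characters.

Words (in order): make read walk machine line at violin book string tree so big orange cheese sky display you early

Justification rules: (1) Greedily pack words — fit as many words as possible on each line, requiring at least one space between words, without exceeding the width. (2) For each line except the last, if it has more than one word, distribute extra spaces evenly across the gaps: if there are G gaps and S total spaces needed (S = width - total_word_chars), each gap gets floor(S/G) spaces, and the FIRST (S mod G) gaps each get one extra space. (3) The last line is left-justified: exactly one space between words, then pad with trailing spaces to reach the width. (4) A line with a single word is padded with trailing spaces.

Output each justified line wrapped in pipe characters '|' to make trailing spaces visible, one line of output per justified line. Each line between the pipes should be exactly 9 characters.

Line 1: ['make', 'read'] (min_width=9, slack=0)
Line 2: ['walk'] (min_width=4, slack=5)
Line 3: ['machine'] (min_width=7, slack=2)
Line 4: ['line', 'at'] (min_width=7, slack=2)
Line 5: ['violin'] (min_width=6, slack=3)
Line 6: ['book'] (min_width=4, slack=5)
Line 7: ['string'] (min_width=6, slack=3)
Line 8: ['tree', 'so'] (min_width=7, slack=2)
Line 9: ['big'] (min_width=3, slack=6)
Line 10: ['orange'] (min_width=6, slack=3)
Line 11: ['cheese'] (min_width=6, slack=3)
Line 12: ['sky'] (min_width=3, slack=6)
Line 13: ['display'] (min_width=7, slack=2)
Line 14: ['you', 'early'] (min_width=9, slack=0)

Answer: |make read|
|walk     |
|machine  |
|line   at|
|violin   |
|book     |
|string   |
|tree   so|
|big      |
|orange   |
|cheese   |
|sky      |
|display  |
|you early|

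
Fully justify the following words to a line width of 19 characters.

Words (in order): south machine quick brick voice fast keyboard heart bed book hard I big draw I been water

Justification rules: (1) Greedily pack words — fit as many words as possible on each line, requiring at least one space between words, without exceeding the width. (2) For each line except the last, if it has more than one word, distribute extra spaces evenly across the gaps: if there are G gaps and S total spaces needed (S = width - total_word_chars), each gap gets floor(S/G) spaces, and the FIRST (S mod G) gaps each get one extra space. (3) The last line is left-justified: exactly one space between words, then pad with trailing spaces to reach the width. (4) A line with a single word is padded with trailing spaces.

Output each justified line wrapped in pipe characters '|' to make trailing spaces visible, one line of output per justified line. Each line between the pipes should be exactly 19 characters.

Answer: |south machine quick|
|brick   voice  fast|
|keyboard  heart bed|
|book   hard  I  big|
|draw I been water  |

Derivation:
Line 1: ['south', 'machine', 'quick'] (min_width=19, slack=0)
Line 2: ['brick', 'voice', 'fast'] (min_width=16, slack=3)
Line 3: ['keyboard', 'heart', 'bed'] (min_width=18, slack=1)
Line 4: ['book', 'hard', 'I', 'big'] (min_width=15, slack=4)
Line 5: ['draw', 'I', 'been', 'water'] (min_width=17, slack=2)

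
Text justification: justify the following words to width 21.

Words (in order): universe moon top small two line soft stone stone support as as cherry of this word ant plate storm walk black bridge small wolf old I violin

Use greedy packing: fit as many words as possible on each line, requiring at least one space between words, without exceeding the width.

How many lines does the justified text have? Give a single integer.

Line 1: ['universe', 'moon', 'top'] (min_width=17, slack=4)
Line 2: ['small', 'two', 'line', 'soft'] (min_width=19, slack=2)
Line 3: ['stone', 'stone', 'support'] (min_width=19, slack=2)
Line 4: ['as', 'as', 'cherry', 'of', 'this'] (min_width=20, slack=1)
Line 5: ['word', 'ant', 'plate', 'storm'] (min_width=20, slack=1)
Line 6: ['walk', 'black', 'bridge'] (min_width=17, slack=4)
Line 7: ['small', 'wolf', 'old', 'I'] (min_width=16, slack=5)
Line 8: ['violin'] (min_width=6, slack=15)
Total lines: 8

Answer: 8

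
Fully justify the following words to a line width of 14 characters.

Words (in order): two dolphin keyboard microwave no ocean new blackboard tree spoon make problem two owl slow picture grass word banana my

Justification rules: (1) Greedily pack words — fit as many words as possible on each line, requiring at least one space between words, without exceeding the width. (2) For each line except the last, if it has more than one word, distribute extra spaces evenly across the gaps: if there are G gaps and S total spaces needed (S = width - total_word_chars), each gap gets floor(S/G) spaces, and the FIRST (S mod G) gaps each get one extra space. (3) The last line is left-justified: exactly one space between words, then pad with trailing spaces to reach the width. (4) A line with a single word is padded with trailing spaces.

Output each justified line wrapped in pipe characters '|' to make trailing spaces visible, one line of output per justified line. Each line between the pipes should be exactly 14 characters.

Line 1: ['two', 'dolphin'] (min_width=11, slack=3)
Line 2: ['keyboard'] (min_width=8, slack=6)
Line 3: ['microwave', 'no'] (min_width=12, slack=2)
Line 4: ['ocean', 'new'] (min_width=9, slack=5)
Line 5: ['blackboard'] (min_width=10, slack=4)
Line 6: ['tree', 'spoon'] (min_width=10, slack=4)
Line 7: ['make', 'problem'] (min_width=12, slack=2)
Line 8: ['two', 'owl', 'slow'] (min_width=12, slack=2)
Line 9: ['picture', 'grass'] (min_width=13, slack=1)
Line 10: ['word', 'banana', 'my'] (min_width=14, slack=0)

Answer: |two    dolphin|
|keyboard      |
|microwave   no|
|ocean      new|
|blackboard    |
|tree     spoon|
|make   problem|
|two  owl  slow|
|picture  grass|
|word banana my|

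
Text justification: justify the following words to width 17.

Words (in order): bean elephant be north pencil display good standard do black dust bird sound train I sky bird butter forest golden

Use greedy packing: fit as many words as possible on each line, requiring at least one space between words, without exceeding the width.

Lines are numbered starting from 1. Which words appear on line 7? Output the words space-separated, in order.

Line 1: ['bean', 'elephant', 'be'] (min_width=16, slack=1)
Line 2: ['north', 'pencil'] (min_width=12, slack=5)
Line 3: ['display', 'good'] (min_width=12, slack=5)
Line 4: ['standard', 'do', 'black'] (min_width=17, slack=0)
Line 5: ['dust', 'bird', 'sound'] (min_width=15, slack=2)
Line 6: ['train', 'I', 'sky', 'bird'] (min_width=16, slack=1)
Line 7: ['butter', 'forest'] (min_width=13, slack=4)
Line 8: ['golden'] (min_width=6, slack=11)

Answer: butter forest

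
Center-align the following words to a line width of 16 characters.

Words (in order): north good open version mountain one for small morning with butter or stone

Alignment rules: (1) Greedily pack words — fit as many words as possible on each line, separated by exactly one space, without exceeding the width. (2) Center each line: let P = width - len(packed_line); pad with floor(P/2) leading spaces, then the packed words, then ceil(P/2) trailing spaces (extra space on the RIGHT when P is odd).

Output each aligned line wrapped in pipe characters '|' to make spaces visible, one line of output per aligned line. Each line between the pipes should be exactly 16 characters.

Answer: |north good open |
|version mountain|
| one for small  |
|  morning with  |
|butter or stone |

Derivation:
Line 1: ['north', 'good', 'open'] (min_width=15, slack=1)
Line 2: ['version', 'mountain'] (min_width=16, slack=0)
Line 3: ['one', 'for', 'small'] (min_width=13, slack=3)
Line 4: ['morning', 'with'] (min_width=12, slack=4)
Line 5: ['butter', 'or', 'stone'] (min_width=15, slack=1)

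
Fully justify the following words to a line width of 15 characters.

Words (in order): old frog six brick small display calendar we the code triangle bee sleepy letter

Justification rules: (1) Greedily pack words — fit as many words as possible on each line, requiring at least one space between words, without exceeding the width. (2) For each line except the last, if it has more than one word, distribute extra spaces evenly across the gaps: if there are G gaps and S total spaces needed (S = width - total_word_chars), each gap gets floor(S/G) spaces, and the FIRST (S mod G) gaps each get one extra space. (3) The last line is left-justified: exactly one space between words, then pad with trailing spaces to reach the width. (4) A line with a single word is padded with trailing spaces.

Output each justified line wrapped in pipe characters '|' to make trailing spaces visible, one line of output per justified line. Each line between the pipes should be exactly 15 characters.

Line 1: ['old', 'frog', 'six'] (min_width=12, slack=3)
Line 2: ['brick', 'small'] (min_width=11, slack=4)
Line 3: ['display'] (min_width=7, slack=8)
Line 4: ['calendar', 'we', 'the'] (min_width=15, slack=0)
Line 5: ['code', 'triangle'] (min_width=13, slack=2)
Line 6: ['bee', 'sleepy'] (min_width=10, slack=5)
Line 7: ['letter'] (min_width=6, slack=9)

Answer: |old   frog  six|
|brick     small|
|display        |
|calendar we the|
|code   triangle|
|bee      sleepy|
|letter         |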